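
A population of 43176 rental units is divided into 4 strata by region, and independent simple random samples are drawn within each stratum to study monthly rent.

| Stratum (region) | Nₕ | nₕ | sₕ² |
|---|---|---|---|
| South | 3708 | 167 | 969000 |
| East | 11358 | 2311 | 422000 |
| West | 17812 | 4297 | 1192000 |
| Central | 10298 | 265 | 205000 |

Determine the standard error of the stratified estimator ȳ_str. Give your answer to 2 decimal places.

Var(ȳ_str) = Σₕ Wₕ²(1 − fₕ)sₕ²/nₕ with Wₕ = Nₕ/N, N = 43176.
South: Wₕ = 0.08588105; term = 0.08588105²·(1 − 0.04503776)·969000/167 = 40.868448.
East: Wₕ = 0.26306281; term = 0.26306281²·(1 − 0.20346892)·422000/2311 = 10.065472.
West: Wₕ = 0.41254401; term = 0.41254401²·(1 − 0.24124186)·1192000/4297 = 35.822412.
Central: Wₕ = 0.23851214; term = 0.23851214²·(1 − 0.02573315)·205000/265 = 42.875271.
Sum = 129.6316.
SE = √(129.6316) = 11.39.

11.39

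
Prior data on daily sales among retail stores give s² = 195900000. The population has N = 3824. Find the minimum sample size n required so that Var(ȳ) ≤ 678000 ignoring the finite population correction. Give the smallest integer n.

289

Without fpc, n₀ = s²/D = 195900000/678000 = 288.9381.
Rounding up, n = 289.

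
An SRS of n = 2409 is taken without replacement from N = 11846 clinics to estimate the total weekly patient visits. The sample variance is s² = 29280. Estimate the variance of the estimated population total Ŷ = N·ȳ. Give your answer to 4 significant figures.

Var(Ŷ) = N²·Var(ȳ) = N²·(1 − n/N)·s²/n.
f = 2409/11846 = 0.20335978; Var(ȳ) = 0.79664022·29280/2409 = 9.6827005.
Var(Ŷ) = 11846² · 9.6827005 = 1.3587512 × 10^9.

1.359 × 10^9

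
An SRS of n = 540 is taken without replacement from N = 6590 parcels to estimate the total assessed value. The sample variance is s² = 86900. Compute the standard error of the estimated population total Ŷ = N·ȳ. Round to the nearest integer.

80100

Var(Ŷ) = N²·Var(ȳ) = N²·(1 − n/N)·s²/n.
f = 540/6590 = 0.08194234; Var(ȳ) = 0.91805766·86900/540 = 147.73928.
Var(Ŷ) = 6590² · 147.73928 = 6.4160362 × 10^9.
SE(Ŷ) = √(6.4160362 × 10^9) = 80100.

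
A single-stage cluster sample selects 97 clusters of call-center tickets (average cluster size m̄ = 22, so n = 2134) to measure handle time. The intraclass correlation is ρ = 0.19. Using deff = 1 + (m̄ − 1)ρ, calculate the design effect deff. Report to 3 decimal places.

deff = 1 + (22 − 1)·0.19 = 1 + 3.99 = 4.99.

4.990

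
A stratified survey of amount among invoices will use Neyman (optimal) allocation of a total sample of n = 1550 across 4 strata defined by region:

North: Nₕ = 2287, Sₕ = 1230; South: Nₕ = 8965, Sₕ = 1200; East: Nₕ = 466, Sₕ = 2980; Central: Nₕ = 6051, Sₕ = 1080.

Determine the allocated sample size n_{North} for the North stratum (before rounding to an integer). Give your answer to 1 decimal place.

202.8

Neyman allocation: nₕ = n·NₕSₕ / Σⱼ NⱼSⱼ.
Σ NⱼSⱼ = 2287·1230 + 8965·1200 + 466·2980 + 6051·1080 = 2.149477 × 10^7.
n_{North} = 1550·2287·1230 / (2.149477 × 10^7) = 202.8.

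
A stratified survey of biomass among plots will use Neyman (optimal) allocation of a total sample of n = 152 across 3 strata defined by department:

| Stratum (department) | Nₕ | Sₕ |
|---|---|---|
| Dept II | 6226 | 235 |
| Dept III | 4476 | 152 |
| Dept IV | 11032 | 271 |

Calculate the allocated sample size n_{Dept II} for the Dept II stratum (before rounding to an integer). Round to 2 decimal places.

43.32

Neyman allocation: nₕ = n·NₕSₕ / Σⱼ NⱼSⱼ.
Σ NⱼSⱼ = 6226·235 + 4476·152 + 11032·271 = 5.133134 × 10^6.
n_{Dept II} = 152·6226·235 / (5.133134 × 10^6) = 43.32.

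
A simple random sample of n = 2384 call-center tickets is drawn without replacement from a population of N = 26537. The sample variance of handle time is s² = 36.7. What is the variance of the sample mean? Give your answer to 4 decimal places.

0.0140

Under SRS without replacement, Var(ȳ) = (1 − f)·s²/n with f = n/N = 2384/26537 = 0.08983683.
Var(ȳ) = (1 − 0.08983683)·36.7/2384 = 0.91016317·0.015394295 = 0.014011321.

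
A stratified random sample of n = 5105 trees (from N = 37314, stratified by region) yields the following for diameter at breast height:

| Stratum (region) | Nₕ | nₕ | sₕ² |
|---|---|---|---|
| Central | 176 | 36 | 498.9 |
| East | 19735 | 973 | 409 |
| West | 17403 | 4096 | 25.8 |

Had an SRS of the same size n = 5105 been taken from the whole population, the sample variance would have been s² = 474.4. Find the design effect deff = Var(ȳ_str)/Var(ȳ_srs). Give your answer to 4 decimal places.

Var(ȳ_str) = Σ Wₕ²(1−fₕ)sₕ²/nₕ with Wₕ = Nₕ/37314:
  Central: (176/37314)²·(1−36/176)·498.9/36 = 2.4524948 × 10^-4
  East: (19735/37314)²·(1−973/19735)·409/973 = 0.11178489
  West: (17403/37314)²·(1−4096/17403)·25.8/4096 = 0.0010476601
  → Var(ȳ_str) = 0.1130778.
Var(ȳ_srs) = (1 − 5105/37314)·474.4/5105 = 0.080214775.
deff = 0.1130778 / 0.080214775 = 1.4097.

1.4097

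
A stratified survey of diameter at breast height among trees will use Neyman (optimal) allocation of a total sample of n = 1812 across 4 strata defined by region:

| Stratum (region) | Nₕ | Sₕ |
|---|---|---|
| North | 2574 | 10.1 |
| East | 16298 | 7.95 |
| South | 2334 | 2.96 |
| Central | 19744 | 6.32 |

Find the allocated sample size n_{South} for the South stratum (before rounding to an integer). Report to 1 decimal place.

Neyman allocation: nₕ = n·NₕSₕ / Σⱼ NⱼSⱼ.
Σ NⱼSⱼ = 2574·10.1 + 16298·7.95 + 2334·2.96 + 19744·6.32 = 287257.22.
n_{South} = 1812·2334·2.96 / 287257.22 = 43.6.

43.6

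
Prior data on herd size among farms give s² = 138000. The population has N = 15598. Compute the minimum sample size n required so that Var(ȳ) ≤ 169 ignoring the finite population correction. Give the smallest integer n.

817

Without fpc, n₀ = s²/D = 138000/169 = 816.5680.
Rounding up, n = 817.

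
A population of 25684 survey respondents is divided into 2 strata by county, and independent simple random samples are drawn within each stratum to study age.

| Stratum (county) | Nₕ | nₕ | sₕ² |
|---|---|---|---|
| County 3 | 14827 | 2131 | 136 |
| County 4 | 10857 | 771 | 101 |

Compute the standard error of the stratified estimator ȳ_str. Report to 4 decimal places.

0.1999

Var(ȳ_str) = Σₕ Wₕ²(1 − fₕ)sₕ²/nₕ with Wₕ = Nₕ/N, N = 25684.
County 3: Wₕ = 0.57728547; term = 0.57728547²·(1 − 0.14372429)·136/2131 = 0.018211694.
County 4: Wₕ = 0.42271453; term = 0.42271453²·(1 − 0.07101409)·101/771 = 0.021745554.
Sum = 0.039957248.
SE = √(0.039957248) = 0.1999.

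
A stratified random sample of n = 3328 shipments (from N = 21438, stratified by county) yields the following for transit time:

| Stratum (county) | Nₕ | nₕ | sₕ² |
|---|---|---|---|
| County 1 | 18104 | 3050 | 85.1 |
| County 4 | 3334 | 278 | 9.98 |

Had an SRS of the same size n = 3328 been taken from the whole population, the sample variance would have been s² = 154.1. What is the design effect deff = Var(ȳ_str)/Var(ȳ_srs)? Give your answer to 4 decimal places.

0.4433

Var(ȳ_str) = Σ Wₕ²(1−fₕ)sₕ²/nₕ with Wₕ = Nₕ/21438:
  County 1: (18104/21438)²·(1−3050/18104)·85.1/3050 = 0.016545795
  County 4: (3334/21438)²·(1−278/3334)·9.98/278 = 7.9585905 × 10^-4
  → Var(ȳ_str) = 0.017341654.
Var(ȳ_srs) = (1 − 3328/21438)·154.1/3328 = 0.039115916.
deff = 0.017341654 / 0.039115916 = 0.4433.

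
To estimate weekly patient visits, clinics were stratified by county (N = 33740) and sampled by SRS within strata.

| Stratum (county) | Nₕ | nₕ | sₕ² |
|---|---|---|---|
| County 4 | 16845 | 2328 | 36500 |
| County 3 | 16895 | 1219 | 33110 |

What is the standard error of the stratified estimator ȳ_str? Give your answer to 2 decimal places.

3.11

Var(ȳ_str) = Σₕ Wₕ²(1 − fₕ)sₕ²/nₕ with Wₕ = Nₕ/N, N = 33740.
County 4: Wₕ = 0.49925904; term = 0.49925904²·(1 − 0.13820125)·36500/2328 = 3.3679654.
County 3: Wₕ = 0.50074096; term = 0.50074096²·(1 − 0.07215152)·33110/1219 = 6.3191515.
Sum = 9.6871169.
SE = √(9.6871169) = 3.11.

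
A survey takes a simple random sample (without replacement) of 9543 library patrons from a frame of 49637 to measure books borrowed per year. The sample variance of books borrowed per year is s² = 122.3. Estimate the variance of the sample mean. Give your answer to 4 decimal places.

Under SRS without replacement, Var(ȳ) = (1 − f)·s²/n with f = n/N = 9543/49637 = 0.19225578.
Var(ȳ) = (1 − 0.19225578)·122.3/9543 = 0.80774422·0.012815676 = 0.010351789.

0.0104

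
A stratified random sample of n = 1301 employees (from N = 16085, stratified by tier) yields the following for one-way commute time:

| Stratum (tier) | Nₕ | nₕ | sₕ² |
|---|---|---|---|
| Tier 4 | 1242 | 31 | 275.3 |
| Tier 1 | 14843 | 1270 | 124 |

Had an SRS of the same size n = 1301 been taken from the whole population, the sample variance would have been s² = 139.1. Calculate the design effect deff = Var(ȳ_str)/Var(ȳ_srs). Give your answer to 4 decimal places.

1.2990

Var(ȳ_str) = Σ Wₕ²(1−fₕ)sₕ²/nₕ with Wₕ = Nₕ/16085:
  Tier 4: (1242/16085)²·(1−31/1242)·275.3/31 = 0.051625958
  Tier 1: (14843/16085)²·(1−1270/14843)·124/1270 = 0.076027966
  → Var(ȳ_str) = 0.12765392.
Var(ȳ_srs) = (1 − 1301/16085)·139.1/1301 = 0.098269947.
deff = 0.12765392 / 0.098269947 = 1.2990.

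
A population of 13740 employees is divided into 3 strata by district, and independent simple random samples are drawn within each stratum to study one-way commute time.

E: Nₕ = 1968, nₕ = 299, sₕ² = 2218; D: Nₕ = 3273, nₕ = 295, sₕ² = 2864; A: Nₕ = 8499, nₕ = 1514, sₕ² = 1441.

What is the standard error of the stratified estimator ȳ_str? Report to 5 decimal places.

Var(ȳ_str) = Σₕ Wₕ²(1 − fₕ)sₕ²/nₕ with Wₕ = Nₕ/N, N = 13740.
E: Wₕ = 0.14323144; term = 0.14323144²·(1 − 0.15193089)·2218/299 = 0.12906198.
D: Wₕ = 0.23820961; term = 0.23820961²·(1 − 0.09013138)·2864/295 = 0.5012429.
A: Wₕ = 0.61855895; term = 0.61855895²·(1 − 0.17813860)·1441/1514 = 0.2992946.
Sum = 0.92959948.
SE = √(0.92959948) = 0.96416.

0.96416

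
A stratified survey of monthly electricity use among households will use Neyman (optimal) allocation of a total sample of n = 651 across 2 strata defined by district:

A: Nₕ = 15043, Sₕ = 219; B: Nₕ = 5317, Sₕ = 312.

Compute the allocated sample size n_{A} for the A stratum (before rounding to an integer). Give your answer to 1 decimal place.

Neyman allocation: nₕ = n·NₕSₕ / Σⱼ NⱼSⱼ.
Σ NⱼSⱼ = 15043·219 + 5317·312 = 4.953321 × 10^6.
n_{A} = 651·15043·219 / (4.953321 × 10^6) = 433.0.

433.0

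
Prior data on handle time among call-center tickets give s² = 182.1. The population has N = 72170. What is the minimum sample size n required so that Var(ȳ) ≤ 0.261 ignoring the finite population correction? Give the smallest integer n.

698

Without fpc, n₀ = s²/D = 182.1/0.261 = 697.7011.
Rounding up, n = 698.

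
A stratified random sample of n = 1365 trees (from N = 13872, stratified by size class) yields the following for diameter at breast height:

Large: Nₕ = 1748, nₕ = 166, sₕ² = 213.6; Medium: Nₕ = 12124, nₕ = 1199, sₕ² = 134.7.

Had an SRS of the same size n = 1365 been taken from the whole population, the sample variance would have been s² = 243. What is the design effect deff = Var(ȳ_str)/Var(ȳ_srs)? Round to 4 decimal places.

0.5970

Var(ȳ_str) = Σ Wₕ²(1−fₕ)sₕ²/nₕ with Wₕ = Nₕ/13872:
  Large: (1748/13872)²·(1−166/1748)·213.6/166 = 0.018491107
  Medium: (12124/13872)²·(1−1199/12124)·134.7/1199 = 0.077328151
  → Var(ȳ_str) = 0.095819258.
Var(ȳ_srs) = (1 − 1365/13872)·243/1365 = 0.16050468.
deff = 0.095819258 / 0.16050468 = 0.5970.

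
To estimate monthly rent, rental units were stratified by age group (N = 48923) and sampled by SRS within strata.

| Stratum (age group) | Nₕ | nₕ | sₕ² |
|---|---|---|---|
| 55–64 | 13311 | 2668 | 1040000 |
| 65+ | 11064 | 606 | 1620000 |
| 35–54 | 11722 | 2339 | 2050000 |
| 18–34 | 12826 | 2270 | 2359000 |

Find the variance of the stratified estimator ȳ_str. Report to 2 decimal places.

Var(ȳ_str) = Σₕ Wₕ²(1 − fₕ)sₕ²/nₕ with Wₕ = Nₕ/N, N = 48923.
55–64: Wₕ = 0.27208062; term = 0.27208062²·(1 − 0.20043573)·1040000/2668 = 23.072577.
65+: Wₕ = 0.22615130; term = 0.22615130²·(1 − 0.05477223)·1620000/606 = 129.23407.
35–54: Wₕ = 0.23960101; term = 0.23960101²·(1 − 0.19953933)·2050000/2339 = 40.275497.
18–34: Wₕ = 0.26216708; term = 0.26216708²·(1 − 0.17698425)·2359000/2270 = 58.785002.
Sum = 251.36715.

251.37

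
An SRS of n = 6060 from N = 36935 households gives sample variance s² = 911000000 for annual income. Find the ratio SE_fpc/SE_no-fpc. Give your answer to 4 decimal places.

f = n/N = 6060/36935 = 0.16407202.
SE_no-fpc = √(s²/n) = 387.72417; SE_fpc = √((1−f)s²/n) = 354.49271.
Ratio = √(1−f) = 0.91429097.

0.9143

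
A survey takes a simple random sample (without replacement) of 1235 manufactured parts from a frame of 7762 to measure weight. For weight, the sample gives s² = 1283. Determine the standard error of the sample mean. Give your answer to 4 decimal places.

Under SRS without replacement, Var(ȳ) = (1 − f)·s²/n with f = n/N = 1235/7762 = 0.15910848.
Var(ȳ) = (1 − 0.15910848)·1283/1235 = 0.84089152·1.0388664 = 0.87357395.
SE(ȳ) = √(0.87357395) = 0.9347.

0.9347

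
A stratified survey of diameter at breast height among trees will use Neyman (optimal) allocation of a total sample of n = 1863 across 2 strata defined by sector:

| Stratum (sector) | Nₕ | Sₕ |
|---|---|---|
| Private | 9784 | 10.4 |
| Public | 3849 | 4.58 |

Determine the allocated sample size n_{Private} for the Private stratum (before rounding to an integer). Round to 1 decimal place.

Neyman allocation: nₕ = n·NₕSₕ / Σⱼ NⱼSⱼ.
Σ NⱼSⱼ = 9784·10.4 + 3849·4.58 = 119382.02.
n_{Private} = 1863·9784·10.4 / 119382.02 = 1587.9.

1587.9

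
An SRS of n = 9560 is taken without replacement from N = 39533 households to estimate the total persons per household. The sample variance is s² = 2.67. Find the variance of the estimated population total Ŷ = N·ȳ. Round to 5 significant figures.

Var(Ŷ) = N²·Var(ȳ) = N²·(1 − n/N)·s²/n.
f = 9560/39533 = 0.24182329; Var(ȳ) = 0.75817671·2.67/9560 = 2.1175019 × 10^-4.
Var(Ŷ) = 39533² · (2.1175019 × 10^-4) = 330935.5.

330940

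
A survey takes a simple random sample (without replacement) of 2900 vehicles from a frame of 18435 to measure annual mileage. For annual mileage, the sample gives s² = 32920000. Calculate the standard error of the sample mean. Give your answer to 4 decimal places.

Under SRS without replacement, Var(ȳ) = (1 − f)·s²/n with f = n/N = 2900/18435 = 0.15730947.
Var(ȳ) = (1 − 0.15730947)·32920000/2900 = 0.84269053·11351.724 = 9565.9905.
SE(ȳ) = √(9565.9905) = 97.8059.

97.8059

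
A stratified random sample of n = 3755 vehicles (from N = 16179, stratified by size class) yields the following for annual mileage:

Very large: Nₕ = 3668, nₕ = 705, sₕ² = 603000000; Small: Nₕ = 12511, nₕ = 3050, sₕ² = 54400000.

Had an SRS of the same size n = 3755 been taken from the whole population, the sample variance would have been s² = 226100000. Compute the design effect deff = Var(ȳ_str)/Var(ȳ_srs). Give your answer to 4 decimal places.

0.9425

Var(ȳ_str) = Σ Wₕ²(1−fₕ)sₕ²/nₕ with Wₕ = Nₕ/16179:
  Very large: (3668/16179)²·(1−705/3668)·603000000/705 = 35512.874
  Small: (12511/16179)²·(1−3050/12511)·54400000/3050 = 8065.3789
  → Var(ȳ_str) = 43578.253.
Var(ȳ_srs) = (1 − 3755/16179)·226100000/3755 = 46238.144.
deff = 43578.253 / 46238.144 = 0.9425.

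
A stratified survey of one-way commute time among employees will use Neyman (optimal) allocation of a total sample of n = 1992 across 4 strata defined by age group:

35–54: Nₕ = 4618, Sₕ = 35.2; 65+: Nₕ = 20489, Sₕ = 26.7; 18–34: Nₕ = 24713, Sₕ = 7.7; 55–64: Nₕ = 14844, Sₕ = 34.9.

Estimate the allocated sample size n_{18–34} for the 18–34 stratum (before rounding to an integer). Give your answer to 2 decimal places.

Neyman allocation: nₕ = n·NₕSₕ / Σⱼ NⱼSⱼ.
Σ NⱼSⱼ = 4618·35.2 + 20489·26.7 + 24713·7.7 + 14844·34.9 = 1.4179556 × 10^6.
n_{18–34} = 1992·24713·7.7 / (1.4179556 × 10^6) = 267.33.

267.33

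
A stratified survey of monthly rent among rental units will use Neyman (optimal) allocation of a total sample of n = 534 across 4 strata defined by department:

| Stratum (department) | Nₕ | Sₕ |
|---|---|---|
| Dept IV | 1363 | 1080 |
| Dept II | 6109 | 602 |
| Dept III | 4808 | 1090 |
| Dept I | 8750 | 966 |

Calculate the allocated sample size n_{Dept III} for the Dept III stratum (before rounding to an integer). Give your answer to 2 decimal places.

148.52

Neyman allocation: nₕ = n·NₕSₕ / Σⱼ NⱼSⱼ.
Σ NⱼSⱼ = 1363·1080 + 6109·602 + 4808·1090 + 8750·966 = 1.8842878 × 10^7.
n_{Dept III} = 534·4808·1090 / (1.8842878 × 10^7) = 148.52.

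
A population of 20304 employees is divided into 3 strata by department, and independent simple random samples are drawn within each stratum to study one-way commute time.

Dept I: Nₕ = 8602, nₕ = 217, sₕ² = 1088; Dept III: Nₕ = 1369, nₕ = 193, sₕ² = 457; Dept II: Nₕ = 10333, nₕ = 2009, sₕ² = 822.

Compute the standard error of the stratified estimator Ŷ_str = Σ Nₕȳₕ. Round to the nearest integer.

Var(Ŷ_str) = Σₕ Nₕ²(1 − fₕ)sₕ²/nₕ.
Dept I: 8602²·(1 − 217/8602)·1088/217 = 3.6163601 × 10^8.
Dept III: 1369²·(1 − 193/1369)·457/193 = 3.8121472 × 10^6.
Dept II: 10333²·(1 − 2009/10333)·822/2009 = 3.5192521 × 10^7.
Sum = 4.0064068 × 10^8.
SE = √(4.0064068 × 10^8) = 20016.

20016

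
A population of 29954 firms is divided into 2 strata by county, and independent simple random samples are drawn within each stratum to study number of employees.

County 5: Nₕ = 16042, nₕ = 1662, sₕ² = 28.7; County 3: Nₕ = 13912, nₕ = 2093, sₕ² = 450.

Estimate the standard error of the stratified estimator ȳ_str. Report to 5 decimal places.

0.20938

Var(ȳ_str) = Σₕ Wₕ²(1 − fₕ)sₕ²/nₕ with Wₕ = Nₕ/N, N = 29954.
County 5: Wₕ = 0.53555452; term = 0.53555452²·(1 − 0.10360304)·28.7/1662 = 0.0044397511.
County 3: Wₕ = 0.46444548; term = 0.46444548²·(1 − 0.15044566)·450/2093 = 0.0394007.
Sum = 0.043840451.
SE = √(0.043840451) = 0.20938.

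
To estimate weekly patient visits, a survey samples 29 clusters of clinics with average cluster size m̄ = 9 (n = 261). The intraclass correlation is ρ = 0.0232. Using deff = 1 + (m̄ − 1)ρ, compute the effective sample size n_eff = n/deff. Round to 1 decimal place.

deff = 1 + (9 − 1)·0.0232 = 1 + 0.1856 = 1.1856.
n_eff = 261 / 1.1856 = 220.1.

220.1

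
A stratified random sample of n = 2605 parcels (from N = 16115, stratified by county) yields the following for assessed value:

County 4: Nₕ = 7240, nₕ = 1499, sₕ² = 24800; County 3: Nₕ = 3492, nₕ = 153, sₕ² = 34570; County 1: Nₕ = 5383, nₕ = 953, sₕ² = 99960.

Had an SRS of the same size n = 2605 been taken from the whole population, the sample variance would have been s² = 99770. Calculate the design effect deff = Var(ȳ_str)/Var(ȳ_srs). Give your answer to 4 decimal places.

0.6984

Var(ȳ_str) = Σ Wₕ²(1−fₕ)sₕ²/nₕ with Wₕ = Nₕ/16115:
  County 4: (7240/16115)²·(1−1499/7240)·24800/1499 = 2.6479851
  County 3: (3492/16115)²·(1−153/3492)·34570/153 = 10.144671
  County 1: (5383/16115)²·(1−953/5383)·99960/953 = 9.6316531
  → Var(ȳ_str) = 22.424309.
Var(ȳ_srs) = (1 − 2605/16115)·99770/2605 = 32.108298.
deff = 22.424309 / 32.108298 = 0.6984.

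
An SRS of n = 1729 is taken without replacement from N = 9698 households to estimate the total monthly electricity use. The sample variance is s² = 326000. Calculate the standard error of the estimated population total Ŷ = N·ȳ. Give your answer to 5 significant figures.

Var(Ŷ) = N²·Var(ȳ) = N²·(1 − n/N)·s²/n.
f = 1729/9698 = 0.17828418; Var(ȳ) = 0.82171582·326000/1729 = 154.93312.
Var(Ŷ) = 9698² · 154.93312 = 1.4571646 × 10^10.
SE(Ŷ) = √(1.4571646 × 10^10) = 120710.

120710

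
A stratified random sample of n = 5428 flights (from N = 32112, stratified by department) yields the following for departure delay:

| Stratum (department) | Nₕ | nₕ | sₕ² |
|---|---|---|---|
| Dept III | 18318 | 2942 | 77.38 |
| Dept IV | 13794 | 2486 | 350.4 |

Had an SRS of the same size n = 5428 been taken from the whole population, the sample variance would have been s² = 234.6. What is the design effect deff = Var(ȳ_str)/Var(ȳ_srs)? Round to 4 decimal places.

0.7937

Var(ȳ_str) = Σ Wₕ²(1−fₕ)sₕ²/nₕ with Wₕ = Nₕ/32112:
  Dept III: (18318/32112)²·(1−2942/18318)·77.38/2942 = 0.0071841067
  Dept IV: (13794/32112)²·(1−2486/13794)·350.4/2486 = 0.021320839
  → Var(ȳ_str) = 0.028504946.
Var(ȳ_srs) = (1 − 5428/32112)·234.6/5428 = 0.035914659.
deff = 0.028504946 / 0.035914659 = 0.7937.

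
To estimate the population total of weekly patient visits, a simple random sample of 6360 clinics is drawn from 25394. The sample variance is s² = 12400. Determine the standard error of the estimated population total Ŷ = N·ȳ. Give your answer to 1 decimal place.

Var(Ŷ) = N²·Var(ȳ) = N²·(1 − n/N)·s²/n.
f = 6360/25394 = 0.25045286; Var(ȳ) = 0.74954714·12400/6360 = 1.4613812.
Var(Ŷ) = 25394² · 1.4613812 = 9.4237932 × 10^8.
SE(Ŷ) = √(9.4237932 × 10^8) = 30698.2.

30698.2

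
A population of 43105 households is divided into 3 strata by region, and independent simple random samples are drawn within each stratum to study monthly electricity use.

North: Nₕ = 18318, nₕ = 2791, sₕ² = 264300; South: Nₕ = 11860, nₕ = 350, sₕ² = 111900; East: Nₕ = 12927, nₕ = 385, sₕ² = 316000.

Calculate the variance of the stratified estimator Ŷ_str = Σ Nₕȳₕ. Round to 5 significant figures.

Var(Ŷ_str) = Σₕ Nₕ²(1 − fₕ)sₕ²/nₕ.
North: 18318²·(1 − 2791/18318)·264300/2791 = 2.6934129 × 10^10.
South: 11860²·(1 − 350/11860)·111900/350 = 4.364375 × 10^10.
East: 12927²·(1 − 385/12927)·316000/385 = 1.3307329 × 10^11.
Sum = 2.0365117 × 10^11.

2.0365 × 10^11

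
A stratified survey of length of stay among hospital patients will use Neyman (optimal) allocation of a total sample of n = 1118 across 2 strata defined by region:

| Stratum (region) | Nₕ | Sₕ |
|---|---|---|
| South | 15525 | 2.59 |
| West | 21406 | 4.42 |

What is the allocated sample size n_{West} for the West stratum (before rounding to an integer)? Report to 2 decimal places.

Neyman allocation: nₕ = n·NₕSₕ / Σⱼ NⱼSⱼ.
Σ NⱼSⱼ = 15525·2.59 + 21406·4.42 = 134824.27.
n_{West} = 1118·21406·4.42 / 134824.27 = 784.57.

784.57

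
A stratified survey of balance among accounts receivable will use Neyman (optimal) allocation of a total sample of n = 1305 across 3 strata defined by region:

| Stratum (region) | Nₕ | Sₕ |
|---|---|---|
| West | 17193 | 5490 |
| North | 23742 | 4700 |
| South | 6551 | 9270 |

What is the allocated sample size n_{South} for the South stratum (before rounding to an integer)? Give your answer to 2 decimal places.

297.14

Neyman allocation: nₕ = n·NₕSₕ / Σⱼ NⱼSⱼ.
Σ NⱼSⱼ = 17193·5490 + 23742·4700 + 6551·9270 = 2.6670474 × 10^8.
n_{South} = 1305·6551·9270 / (2.6670474 × 10^8) = 297.14.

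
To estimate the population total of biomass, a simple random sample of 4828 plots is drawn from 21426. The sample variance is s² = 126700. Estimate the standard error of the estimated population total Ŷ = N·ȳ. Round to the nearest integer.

96606

Var(Ŷ) = N²·Var(ȳ) = N²·(1 − n/N)·s²/n.
f = 4828/21426 = 0.22533371; Var(ȳ) = 0.77466629·126700/4828 = 20.329374.
Var(Ŷ) = 21426² · 20.329374 = 9.3326764 × 10^9.
SE(Ŷ) = √(9.3326764 × 10^9) = 96606.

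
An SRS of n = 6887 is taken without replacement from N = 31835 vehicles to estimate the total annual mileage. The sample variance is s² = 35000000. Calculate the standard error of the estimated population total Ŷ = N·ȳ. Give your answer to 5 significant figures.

2.0090 × 10^6

Var(Ŷ) = N²·Var(ȳ) = N²·(1 − n/N)·s²/n.
f = 6887/31835 = 0.21633422; Var(ȳ) = 0.78366578·35000000/6887 = 3982.6197.
Var(Ŷ) = 31835² · 3982.6197 = 4.0362545 × 10^12.
SE(Ŷ) = √(4.0362545 × 10^12) = 2.0090 × 10^6.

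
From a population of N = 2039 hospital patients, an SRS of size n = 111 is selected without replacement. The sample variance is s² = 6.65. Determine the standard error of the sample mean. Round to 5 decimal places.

Under SRS without replacement, Var(ȳ) = (1 − f)·s²/n with f = n/N = 111/2039 = 0.05443845.
Var(ȳ) = (1 − 0.05443845)·6.65/111 = 0.94556155·0.05990991 = 0.056648507.
SE(ȳ) = √(0.056648507) = 0.23801.

0.23801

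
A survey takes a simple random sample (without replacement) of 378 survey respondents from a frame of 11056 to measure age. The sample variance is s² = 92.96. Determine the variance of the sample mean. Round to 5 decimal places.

Under SRS without replacement, Var(ȳ) = (1 − f)·s²/n with f = n/N = 378/11056 = 0.03418958.
Var(ȳ) = (1 − 0.03418958)·92.96/378 = 0.96581042·0.24592593 = 0.23751782.

0.23752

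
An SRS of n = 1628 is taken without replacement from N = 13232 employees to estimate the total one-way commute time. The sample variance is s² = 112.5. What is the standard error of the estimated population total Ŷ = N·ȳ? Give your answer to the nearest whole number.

3257

Var(Ŷ) = N²·Var(ȳ) = N²·(1 − n/N)·s²/n.
f = 1628/13232 = 0.12303507; Var(ȳ) = 0.87696493·112.5/1628 = 0.060601078.
Var(Ŷ) = 13232² · 0.060601078 = 1.061039 × 10^7.
SE(Ŷ) = √(1.061039 × 10^7) = 3257.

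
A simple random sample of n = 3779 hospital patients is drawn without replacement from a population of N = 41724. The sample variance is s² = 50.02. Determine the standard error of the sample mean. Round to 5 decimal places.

Under SRS without replacement, Var(ȳ) = (1 − f)·s²/n with f = n/N = 3779/41724 = 0.09057137.
Var(ȳ) = (1 − 0.09057137)·50.02/3779 = 0.90942863·0.013236306 = 0.012037475.
SE(ȳ) = √(0.012037475) = 0.10972.

0.10972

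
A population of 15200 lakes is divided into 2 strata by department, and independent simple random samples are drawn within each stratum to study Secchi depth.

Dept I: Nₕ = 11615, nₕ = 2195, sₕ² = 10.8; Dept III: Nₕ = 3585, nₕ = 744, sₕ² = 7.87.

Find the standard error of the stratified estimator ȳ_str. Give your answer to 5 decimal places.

Var(ȳ_str) = Σₕ Wₕ²(1 − fₕ)sₕ²/nₕ with Wₕ = Nₕ/N, N = 15200.
Dept I: Wₕ = 0.76414474; term = 0.76414474²·(1 − 0.18897977)·10.8/2195 = 0.0023300872.
Dept III: Wₕ = 0.23585526; term = 0.23585526²·(1 − 0.20753138)·7.87/744 = 4.6631031 × 10^-4.
Sum = 0.0027963975.
SE = √(0.0027963975) = 0.05288.

0.05288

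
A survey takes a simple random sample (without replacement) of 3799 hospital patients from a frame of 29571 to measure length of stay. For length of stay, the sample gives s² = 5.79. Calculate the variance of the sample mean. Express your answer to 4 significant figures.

Under SRS without replacement, Var(ȳ) = (1 − f)·s²/n with f = n/N = 3799/29571 = 0.12847046.
Var(ȳ) = (1 − 0.12847046)·5.79/3799 = 0.87152954·0.0015240853 = 0.0013282853.

0.001328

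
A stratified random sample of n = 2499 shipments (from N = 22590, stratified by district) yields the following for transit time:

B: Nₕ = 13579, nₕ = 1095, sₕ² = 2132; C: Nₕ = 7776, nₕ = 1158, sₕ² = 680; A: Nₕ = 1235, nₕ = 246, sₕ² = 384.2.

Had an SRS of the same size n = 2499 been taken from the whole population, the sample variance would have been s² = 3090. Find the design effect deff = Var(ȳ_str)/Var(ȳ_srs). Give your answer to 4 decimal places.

Var(ȳ_str) = Σ Wₕ²(1−fₕ)sₕ²/nₕ with Wₕ = Nₕ/22590:
  B: (13579/22590)²·(1−1095/13579)·2132/1095 = 0.64678832
  C: (7776/22590)²·(1−1158/7776)·680/1158 = 0.059217614
  A: (1235/22590)²·(1−246/1235)·384.2/246 = 0.0037381183
  → Var(ȳ_str) = 0.70974405.
Var(ȳ_srs) = (1 − 2499/22590)·3090/2499 = 1.0997084.
deff = 0.70974405 / 1.0997084 = 0.6454.

0.6454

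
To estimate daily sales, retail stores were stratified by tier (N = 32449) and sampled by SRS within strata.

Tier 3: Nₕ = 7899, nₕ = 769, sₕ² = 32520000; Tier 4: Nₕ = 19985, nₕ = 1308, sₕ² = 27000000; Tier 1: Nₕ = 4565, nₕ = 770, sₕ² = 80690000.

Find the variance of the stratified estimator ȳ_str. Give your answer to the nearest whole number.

Var(ȳ_str) = Σₕ Wₕ²(1 − fₕ)sₕ²/nₕ with Wₕ = Nₕ/N, N = 32449.
Tier 3: Wₕ = 0.24342815; term = 0.24342815²·(1 − 0.09735410)·32520000/769 = 2261.9511.
Tier 4: Wₕ = 0.61588955; term = 0.61588955²·(1 − 0.06544909)·27000000/1308 = 7317.5324.
Tier 1: Wₕ = 0.14068230; term = 0.14068230²·(1 − 0.16867470)·80690000/770 = 1724.1654.
Sum = 11303.649.

11304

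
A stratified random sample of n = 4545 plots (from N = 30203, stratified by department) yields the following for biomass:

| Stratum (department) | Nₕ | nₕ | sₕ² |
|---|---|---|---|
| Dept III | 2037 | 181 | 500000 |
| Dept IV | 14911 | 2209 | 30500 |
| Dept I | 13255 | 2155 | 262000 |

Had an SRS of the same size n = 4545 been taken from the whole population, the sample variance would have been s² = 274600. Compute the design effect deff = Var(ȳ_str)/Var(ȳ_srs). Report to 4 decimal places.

Var(ȳ_str) = Σ Wₕ²(1−fₕ)sₕ²/nₕ with Wₕ = Nₕ/30203:
  Dept III: (2037/30203)²·(1−181/2037)·500000/181 = 11.448808
  Dept IV: (14911/30203)²·(1−2209/14911)·30500/2209 = 2.8667039
  Dept I: (13255/30203)²·(1−2155/13255)·262000/2155 = 19.60905
  → Var(ȳ_str) = 33.924562.
Var(ȳ_srs) = (1 − 4545/30203)·274600/4545 = 51.32623.
deff = 33.924562 / 51.32623 = 0.6610.

0.6610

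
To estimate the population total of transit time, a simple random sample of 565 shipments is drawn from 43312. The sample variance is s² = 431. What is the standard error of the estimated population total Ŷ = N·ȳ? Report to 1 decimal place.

37581.3

Var(Ŷ) = N²·Var(ȳ) = N²·(1 − n/N)·s²/n.
f = 565/43312 = 0.01304488; Var(ȳ) = 0.98695512·431/565 = 0.75288081.
Var(Ŷ) = 43312² · 0.75288081 = 1.4123512 × 10^9.
SE(Ŷ) = √(1.4123512 × 10^9) = 37581.3.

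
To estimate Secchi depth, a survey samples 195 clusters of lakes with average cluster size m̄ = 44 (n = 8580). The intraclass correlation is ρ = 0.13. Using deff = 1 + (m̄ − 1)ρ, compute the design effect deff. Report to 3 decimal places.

deff = 1 + (44 − 1)·0.13 = 1 + 5.59 = 6.59.

6.590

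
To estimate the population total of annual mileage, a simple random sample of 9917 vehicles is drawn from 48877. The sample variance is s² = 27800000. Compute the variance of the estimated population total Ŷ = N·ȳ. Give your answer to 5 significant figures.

5.3381 × 10^12

Var(Ŷ) = N²·Var(ȳ) = N²·(1 − n/N)·s²/n.
f = 9917/48877 = 0.20289707; Var(ȳ) = 0.79710293·27800000/9917 = 2234.4924.
Var(Ŷ) = 48877² · 2234.4924 = 5.3381155 × 10^12.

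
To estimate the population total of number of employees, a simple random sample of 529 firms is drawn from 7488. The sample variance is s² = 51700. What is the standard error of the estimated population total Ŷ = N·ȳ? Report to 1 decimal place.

71363.1

Var(Ŷ) = N²·Var(ȳ) = N²·(1 − n/N)·s²/n.
f = 529/7488 = 0.07064637; Var(ȳ) = 0.92935363·51700/529 = 90.827189.
Var(Ŷ) = 7488² · 90.827189 = 5.0926936 × 10^9.
SE(Ŷ) = √(5.0926936 × 10^9) = 71363.1.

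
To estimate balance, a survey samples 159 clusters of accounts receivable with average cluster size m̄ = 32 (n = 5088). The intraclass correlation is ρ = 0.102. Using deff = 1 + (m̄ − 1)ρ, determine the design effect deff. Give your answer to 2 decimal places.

deff = 1 + (32 − 1)·0.102 = 1 + 3.162 = 4.162.

4.16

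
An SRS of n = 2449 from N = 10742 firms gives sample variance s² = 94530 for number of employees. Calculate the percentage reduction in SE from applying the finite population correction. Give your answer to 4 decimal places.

f = n/N = 2449/10742 = 0.22798362.
SE_no-fpc = √(s²/n) = 6.2128438; SE_fpc = √((1−f)s²/n) = 5.4588819.
Ratio = √(1−f) = 0.87864463. Reduction = 100·(1 − 0.87864463) = 12.1355%.

12.1355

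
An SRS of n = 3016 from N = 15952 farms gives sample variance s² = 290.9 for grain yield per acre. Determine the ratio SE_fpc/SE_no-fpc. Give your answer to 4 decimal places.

0.9005

f = n/N = 3016/15952 = 0.18906720.
SE_no-fpc = √(s²/n) = 0.31056763; SE_fpc = √((1−f)s²/n) = 0.27967177.
Ratio = √(1−f) = 0.90051807.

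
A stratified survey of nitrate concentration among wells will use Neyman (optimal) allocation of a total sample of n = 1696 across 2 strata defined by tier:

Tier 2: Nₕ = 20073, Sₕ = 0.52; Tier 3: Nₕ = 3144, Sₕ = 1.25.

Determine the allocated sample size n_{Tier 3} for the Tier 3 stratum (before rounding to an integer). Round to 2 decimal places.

463.90

Neyman allocation: nₕ = n·NₕSₕ / Σⱼ NⱼSⱼ.
Σ NⱼSⱼ = 20073·0.52 + 3144·1.25 = 14367.96.
n_{Tier 3} = 1696·3144·1.25 / 14367.96 = 463.90.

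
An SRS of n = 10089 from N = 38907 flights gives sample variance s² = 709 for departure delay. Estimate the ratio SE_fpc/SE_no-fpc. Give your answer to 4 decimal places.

f = n/N = 10089/38907 = 0.25931066.
SE_no-fpc = √(s²/n) = 0.26509349; SE_fpc = √((1−f)s²/n) = 0.22814823.
Ratio = √(1−f) = 0.86063310.

0.8606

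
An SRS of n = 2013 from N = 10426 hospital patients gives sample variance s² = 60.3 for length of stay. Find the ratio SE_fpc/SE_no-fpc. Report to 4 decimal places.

f = n/N = 2013/10426 = 0.19307500.
SE_no-fpc = √(s²/n) = 0.17307597; SE_fpc = √((1−f)s²/n) = 0.15547242.
Ratio = √(1−f) = 0.89829004.

0.8983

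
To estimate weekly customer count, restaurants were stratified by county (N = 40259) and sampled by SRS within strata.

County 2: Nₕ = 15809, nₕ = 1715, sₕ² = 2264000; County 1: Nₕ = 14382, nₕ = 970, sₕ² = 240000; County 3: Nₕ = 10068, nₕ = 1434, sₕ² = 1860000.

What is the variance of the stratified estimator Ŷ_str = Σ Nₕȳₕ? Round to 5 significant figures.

4.5461 × 10^11

Var(Ŷ_str) = Σₕ Nₕ²(1 − fₕ)sₕ²/nₕ.
County 2: 15809²·(1 − 1715/15809)·2264000/1715 = 2.9413788 × 10^11.
County 1: 14382²·(1 − 970/14382)·240000/970 = 4.7725703 × 10^10.
County 3: 10068²·(1 − 1434/10068)·1860000/1434 = 1.1275065 × 10^11.
Sum = 4.5461423 × 10^11.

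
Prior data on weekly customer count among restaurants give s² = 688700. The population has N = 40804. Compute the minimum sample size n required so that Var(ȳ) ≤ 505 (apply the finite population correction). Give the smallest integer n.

1320

Without fpc, n₀ = s²/D = 688700/505 = 1363.7624.
With fpc, (1 − n/N)·s²/n ≤ D requires n ≥ n₀/(1 + n₀/N) = 1363.7624/(1 + 1363.7624/40804) = 1319.6565.
Rounding up, n = 1320.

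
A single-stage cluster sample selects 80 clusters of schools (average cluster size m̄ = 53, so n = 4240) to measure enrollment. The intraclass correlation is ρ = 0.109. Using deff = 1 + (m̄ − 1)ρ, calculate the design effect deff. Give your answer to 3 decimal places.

deff = 1 + (53 − 1)·0.109 = 1 + 5.668 = 6.668.

6.668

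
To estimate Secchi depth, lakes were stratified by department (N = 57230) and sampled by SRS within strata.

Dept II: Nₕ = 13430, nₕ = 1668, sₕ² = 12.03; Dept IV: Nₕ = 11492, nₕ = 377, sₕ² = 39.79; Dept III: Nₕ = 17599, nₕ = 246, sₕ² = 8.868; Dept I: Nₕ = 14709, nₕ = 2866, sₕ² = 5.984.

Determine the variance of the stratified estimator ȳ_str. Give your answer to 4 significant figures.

0.007936

Var(ȳ_str) = Σₕ Wₕ²(1 − fₕ)sₕ²/nₕ with Wₕ = Nₕ/N, N = 57230.
Dept II: Wₕ = 0.23466713; term = 0.23466713²·(1 − 0.12419955)·12.03/1668 = 3.478398 × 10^-4.
Dept IV: Wₕ = 0.20080377; term = 0.20080377²·(1 − 0.03280543)·39.79/377 = 0.0041161404.
Dept III: Wₕ = 0.30751354; term = 0.30751354²·(1 − 0.01397807)·8.868/246 = 0.0033612874.
Dept I: Wₕ = 0.25701555; term = 0.25701555²·(1 − 0.19484669)·5.984/2866 = 1.1104852 × 10^-4.
Sum = 0.0079363161.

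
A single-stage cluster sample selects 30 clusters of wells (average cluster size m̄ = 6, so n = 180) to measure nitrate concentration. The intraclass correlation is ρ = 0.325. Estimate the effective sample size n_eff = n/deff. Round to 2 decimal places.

deff = 1 + (6 − 1)·0.325 = 1 + 1.625 = 2.625.
n_eff = 180 / 2.625 = 68.57.

68.57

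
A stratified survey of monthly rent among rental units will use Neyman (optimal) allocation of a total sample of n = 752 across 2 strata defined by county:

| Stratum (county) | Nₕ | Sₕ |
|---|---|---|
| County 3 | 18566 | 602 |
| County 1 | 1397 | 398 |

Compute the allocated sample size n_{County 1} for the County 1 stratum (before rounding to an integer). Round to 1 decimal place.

Neyman allocation: nₕ = n·NₕSₕ / Σⱼ NⱼSⱼ.
Σ NⱼSⱼ = 18566·602 + 1397·398 = 1.1732738 × 10^7.
n_{County 1} = 752·1397·398 / (1.1732738 × 10^7) = 35.6.

35.6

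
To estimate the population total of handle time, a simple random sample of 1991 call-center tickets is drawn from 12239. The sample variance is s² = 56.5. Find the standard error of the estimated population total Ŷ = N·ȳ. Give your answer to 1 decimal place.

Var(Ŷ) = N²·Var(ȳ) = N²·(1 − n/N)·s²/n.
f = 1991/12239 = 0.16267669; Var(ȳ) = 0.83732331·56.5/1991 = 0.023761309.
Var(Ŷ) = 12239² · 0.023761309 = 3.5592806 × 10^6.
SE(Ŷ) = √(3.5592806 × 10^6) = 1886.6.

1886.6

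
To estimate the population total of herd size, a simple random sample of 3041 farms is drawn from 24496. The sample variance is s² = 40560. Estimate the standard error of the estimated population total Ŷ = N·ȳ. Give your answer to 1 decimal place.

83724.5

Var(Ŷ) = N²·Var(ȳ) = N²·(1 − n/N)·s²/n.
f = 3041/24496 = 0.12414272; Var(ȳ) = 0.87585728·40560/3041 = 11.681937.
Var(Ŷ) = 24496² · 11.681937 = 7.0097932 × 10^9.
SE(Ŷ) = √(7.0097932 × 10^9) = 83724.5.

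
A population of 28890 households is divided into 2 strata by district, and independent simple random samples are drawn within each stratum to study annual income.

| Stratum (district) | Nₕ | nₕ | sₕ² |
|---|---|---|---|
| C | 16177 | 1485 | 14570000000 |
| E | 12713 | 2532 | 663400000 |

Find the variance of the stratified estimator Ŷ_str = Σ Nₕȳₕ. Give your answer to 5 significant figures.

Var(Ŷ_str) = Σₕ Nₕ²(1 − fₕ)sₕ²/nₕ.
C: 16177²·(1 − 1485/16177)·14570000000/1485 = 2.3319112 × 10^15.
E: 12713²·(1 − 2532/12713)·663400000/2532 = 3.3911754 × 10^13.
Sum = 2.365823 × 10^15.

2.3658 × 10^15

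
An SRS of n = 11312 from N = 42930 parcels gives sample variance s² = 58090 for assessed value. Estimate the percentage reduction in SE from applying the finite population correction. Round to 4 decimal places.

14.1803

f = n/N = 11312/42930 = 0.26349872.
SE_no-fpc = √(s²/n) = 2.26611; SE_fpc = √((1−f)s²/n) = 1.9447677.
Ratio = √(1−f) = 0.85819653. Reduction = 100·(1 − 0.85819653) = 14.1803%.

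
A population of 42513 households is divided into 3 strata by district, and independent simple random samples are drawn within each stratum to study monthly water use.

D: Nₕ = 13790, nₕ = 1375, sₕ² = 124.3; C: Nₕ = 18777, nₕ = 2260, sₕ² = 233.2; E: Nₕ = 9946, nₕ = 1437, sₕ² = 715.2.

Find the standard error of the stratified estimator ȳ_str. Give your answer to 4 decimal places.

Var(ȳ_str) = Σₕ Wₕ²(1 − fₕ)sₕ²/nₕ with Wₕ = Nₕ/N, N = 42513.
D: Wₕ = 0.32437137; term = 0.32437137²·(1 − 0.09970993)·124.3/1375 = 0.0085631966.
C: Wₕ = 0.44167666; term = 0.44167666²·(1 − 0.12036001)·233.2/2260 = 0.017706551.
E: Wₕ = 0.23395197; term = 0.23395197²·(1 − 0.14448019)·715.2/1437 = 0.023305274.
Sum = 0.049575022.
SE = √(0.049575022) = 0.2227.

0.2227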